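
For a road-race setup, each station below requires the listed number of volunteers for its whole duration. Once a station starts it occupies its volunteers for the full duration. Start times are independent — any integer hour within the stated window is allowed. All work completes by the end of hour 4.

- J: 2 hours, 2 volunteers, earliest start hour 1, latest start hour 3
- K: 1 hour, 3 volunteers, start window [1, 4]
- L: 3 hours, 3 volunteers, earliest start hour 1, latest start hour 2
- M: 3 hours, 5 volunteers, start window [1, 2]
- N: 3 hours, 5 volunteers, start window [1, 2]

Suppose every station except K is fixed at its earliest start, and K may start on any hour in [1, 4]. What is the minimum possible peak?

15

K@1: h1:18  h2:15  h3:13  h4:0 → peak 18
K@2: h1:15  h2:18  h3:13  h4:0 → peak 18
K@3: h1:15  h2:15  h3:16  h4:0 → peak 16
K@4: h1:15  h2:15  h3:13  h4:3 → peak 15
Best is K@4, peak 15.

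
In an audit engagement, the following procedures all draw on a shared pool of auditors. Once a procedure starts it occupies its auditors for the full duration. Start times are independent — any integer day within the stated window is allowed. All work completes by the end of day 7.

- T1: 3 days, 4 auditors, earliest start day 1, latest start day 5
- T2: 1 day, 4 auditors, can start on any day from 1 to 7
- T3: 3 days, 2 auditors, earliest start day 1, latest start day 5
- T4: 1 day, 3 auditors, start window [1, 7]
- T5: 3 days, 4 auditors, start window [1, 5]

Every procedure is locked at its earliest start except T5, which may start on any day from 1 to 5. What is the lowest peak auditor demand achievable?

T5@1: d1:17  d2:10  d3:10  d4:0  d5:0  d6:0  d7:0 → peak 17
T5@2: d1:13  d2:10  d3:10  d4:4  d5:0  d6:0  d7:0 → peak 13
T5@3: d1:13  d2:6  d3:10  d4:4  d5:4  d6:0  d7:0 → peak 13
T5@4: d1:13  d2:6  d3:6  d4:4  d5:4  d6:4  d7:0 → peak 13
T5@5: d1:13  d2:6  d3:6  d4:0  d5:4  d6:4  d7:4 → peak 13
Best is T5@2, peak 13.

13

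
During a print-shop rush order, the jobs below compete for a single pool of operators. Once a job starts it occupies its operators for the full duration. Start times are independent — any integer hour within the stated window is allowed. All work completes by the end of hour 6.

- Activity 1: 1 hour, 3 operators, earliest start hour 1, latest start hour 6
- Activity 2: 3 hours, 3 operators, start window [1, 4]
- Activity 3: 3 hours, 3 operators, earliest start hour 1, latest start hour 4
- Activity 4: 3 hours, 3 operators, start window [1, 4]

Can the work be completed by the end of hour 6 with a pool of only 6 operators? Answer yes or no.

Schedule Activity 1@1, Activity 2@1, Activity 3@2, Activity 4@4: h1:6  h2:6  h3:6  h4:6  h5:3  h6:3 — peak 6 ≤ 6.

yes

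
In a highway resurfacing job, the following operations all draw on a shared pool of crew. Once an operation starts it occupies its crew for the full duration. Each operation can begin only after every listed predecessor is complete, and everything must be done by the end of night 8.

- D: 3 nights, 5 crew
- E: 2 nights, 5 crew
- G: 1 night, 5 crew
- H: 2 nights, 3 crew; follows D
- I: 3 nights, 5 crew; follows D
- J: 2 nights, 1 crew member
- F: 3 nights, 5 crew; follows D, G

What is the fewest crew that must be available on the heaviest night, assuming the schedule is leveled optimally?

10

Early-start (D@1, E@1, G@1, H@4, I@4, J@1, F@4) gives peak 16: n1:16  n2:11  n3:5  n4:13  n5:13  n6:10  n7:0  n8:0.
Shift G→3, J→4, F→6.
Schedule D@1, E@1, G@3, H@4, I@4, J@4, F@6: n1:10  n2:10  n3:10  n4:9  n5:9  n6:10  n7:5  n8:5 — peak 10.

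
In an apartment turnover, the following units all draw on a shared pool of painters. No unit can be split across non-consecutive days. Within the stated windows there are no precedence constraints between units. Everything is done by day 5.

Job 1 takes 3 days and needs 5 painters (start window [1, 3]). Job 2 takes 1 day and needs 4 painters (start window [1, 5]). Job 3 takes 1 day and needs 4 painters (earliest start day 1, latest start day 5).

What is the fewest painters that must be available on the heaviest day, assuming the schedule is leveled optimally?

5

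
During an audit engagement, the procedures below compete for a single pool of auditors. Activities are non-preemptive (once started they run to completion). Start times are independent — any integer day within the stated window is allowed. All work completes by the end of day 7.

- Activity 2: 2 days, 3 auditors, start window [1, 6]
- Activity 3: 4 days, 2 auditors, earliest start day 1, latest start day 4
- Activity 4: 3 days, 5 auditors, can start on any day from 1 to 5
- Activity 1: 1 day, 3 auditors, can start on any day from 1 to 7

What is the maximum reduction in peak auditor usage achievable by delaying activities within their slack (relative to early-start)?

8

Early-start peak: d1:13  d2:10  d3:7  d4:2  d5:0  d6:0  d7:0 ⇒ 13.
Leveled (Activity 2@1, Activity 3@1, Activity 4@5, Activity 1@3): d1:5  d2:5  d3:5  d4:2  d5:5  d6:5  d7:5 ⇒ 5.
Reduction 13 − 5 = 8.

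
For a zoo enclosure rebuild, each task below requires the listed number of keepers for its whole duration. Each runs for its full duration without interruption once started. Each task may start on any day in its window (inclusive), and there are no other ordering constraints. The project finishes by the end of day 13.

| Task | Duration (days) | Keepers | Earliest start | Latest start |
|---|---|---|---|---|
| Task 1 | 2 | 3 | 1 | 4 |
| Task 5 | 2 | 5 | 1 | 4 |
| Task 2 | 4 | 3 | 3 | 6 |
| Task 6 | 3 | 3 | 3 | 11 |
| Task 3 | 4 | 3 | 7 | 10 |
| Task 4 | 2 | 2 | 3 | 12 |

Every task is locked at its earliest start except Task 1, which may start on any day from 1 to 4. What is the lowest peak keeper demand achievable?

8

Task 1@1: d1:8  d2:8  d3:8  d4:8  d5:6  d6:3  d7:3  d8:3  d9:3  d10:3  d11:0  d12:0  d13:0 → peak 8
Task 1@2: d1:5  d2:8  d3:11  d4:8  d5:6  d6:3  d7:3  d8:3  d9:3  d10:3  d11:0  d12:0  d13:0 → peak 11
Task 1@3: d1:5  d2:5  d3:11  d4:11  d5:6  d6:3  d7:3  d8:3  d9:3  d10:3  d11:0  d12:0  d13:0 → peak 11
Task 1@4: d1:5  d2:5  d3:8  d4:11  d5:9  d6:3  d7:3  d8:3  d9:3  d10:3  d11:0  d12:0  d13:0 → peak 11
Best is Task 1@1, peak 8.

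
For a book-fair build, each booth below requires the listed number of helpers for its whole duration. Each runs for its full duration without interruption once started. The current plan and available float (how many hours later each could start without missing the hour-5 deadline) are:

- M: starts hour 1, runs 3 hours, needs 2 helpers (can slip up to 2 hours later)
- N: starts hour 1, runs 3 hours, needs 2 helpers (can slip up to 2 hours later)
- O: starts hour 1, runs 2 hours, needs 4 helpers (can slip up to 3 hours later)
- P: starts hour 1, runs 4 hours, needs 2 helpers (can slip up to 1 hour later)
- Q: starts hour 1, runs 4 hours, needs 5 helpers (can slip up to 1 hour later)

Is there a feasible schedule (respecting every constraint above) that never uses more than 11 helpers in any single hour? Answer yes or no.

Schedule M@1, N@1, O@4, P@1, Q@1: h1:11  h2:11  h3:11  h4:11  h5:4 — peak 11 ≤ 11.

yes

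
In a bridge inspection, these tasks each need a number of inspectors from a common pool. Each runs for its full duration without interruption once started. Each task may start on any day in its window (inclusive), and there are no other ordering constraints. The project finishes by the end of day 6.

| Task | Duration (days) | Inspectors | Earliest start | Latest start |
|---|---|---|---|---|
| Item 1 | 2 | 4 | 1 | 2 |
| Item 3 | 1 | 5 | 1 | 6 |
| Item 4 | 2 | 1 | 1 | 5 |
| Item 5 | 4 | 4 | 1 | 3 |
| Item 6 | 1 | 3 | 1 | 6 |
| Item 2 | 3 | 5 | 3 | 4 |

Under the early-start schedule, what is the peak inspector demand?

17

Early-start schedule: Item 1@1, Item 3@1, Item 4@1, Item 5@1, Item 6@1, Item 2@3.
Load per day: day 1: 17, day 2: 9, day 3: 9, day 4: 9, day 5: 5, day 6: 0.
Peak is 17.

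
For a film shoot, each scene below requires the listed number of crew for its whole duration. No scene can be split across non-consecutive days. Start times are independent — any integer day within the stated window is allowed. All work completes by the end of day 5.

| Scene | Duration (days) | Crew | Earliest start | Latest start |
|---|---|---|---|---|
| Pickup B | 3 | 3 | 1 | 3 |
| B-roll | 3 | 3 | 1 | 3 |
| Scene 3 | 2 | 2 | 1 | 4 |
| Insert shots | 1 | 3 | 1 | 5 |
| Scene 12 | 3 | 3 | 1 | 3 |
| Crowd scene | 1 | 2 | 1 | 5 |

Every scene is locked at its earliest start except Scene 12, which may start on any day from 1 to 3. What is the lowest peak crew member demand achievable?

Scene 12@1: d1:16  d2:11  d3:9  d4:0  d5:0 → peak 16
Scene 12@2: d1:13  d2:11  d3:9  d4:3  d5:0 → peak 13
Scene 12@3: d1:13  d2:8  d3:9  d4:3  d5:3 → peak 13
Best is Scene 12@2, peak 13.

13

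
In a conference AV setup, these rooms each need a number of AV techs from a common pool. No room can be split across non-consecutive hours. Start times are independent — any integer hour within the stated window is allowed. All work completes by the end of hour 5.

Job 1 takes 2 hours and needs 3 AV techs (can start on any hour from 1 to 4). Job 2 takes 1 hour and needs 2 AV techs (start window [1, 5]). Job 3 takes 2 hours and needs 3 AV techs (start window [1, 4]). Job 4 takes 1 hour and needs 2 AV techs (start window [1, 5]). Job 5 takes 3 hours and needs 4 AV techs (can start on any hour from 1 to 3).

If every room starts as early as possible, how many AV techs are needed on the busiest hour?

14

Early-start schedule: Job 1@1, Job 2@1, Job 3@1, Job 4@1, Job 5@1.
Load per hour: hour 1: 14, hour 2: 10, hour 3: 4, hour 4: 0, hour 5: 0.
Peak is 14.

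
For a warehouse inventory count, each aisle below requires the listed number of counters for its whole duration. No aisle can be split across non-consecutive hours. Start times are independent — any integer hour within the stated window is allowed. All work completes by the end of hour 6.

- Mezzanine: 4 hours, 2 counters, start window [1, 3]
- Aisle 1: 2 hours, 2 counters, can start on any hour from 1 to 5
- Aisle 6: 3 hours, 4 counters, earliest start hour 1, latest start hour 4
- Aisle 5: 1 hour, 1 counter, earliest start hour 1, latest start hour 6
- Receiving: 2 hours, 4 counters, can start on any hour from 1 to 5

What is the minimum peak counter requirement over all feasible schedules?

Early-start (Mezzanine@1, Aisle 1@1, Aisle 6@1, Aisle 5@1, Receiving@1) gives peak 13: h1:13  h2:12  h3:6  h4:2  h5:0  h6:0.
Shift Aisle 1→4, Aisle 5→4, Receiving→5.
Schedule Mezzanine@1, Aisle 1@4, Aisle 6@1, Aisle 5@4, Receiving@5: h1:6  h2:6  h3:6  h4:5  h5:6  h6:4 — peak 6.
Total counter-hours = 33 over 6 hours ⇒ peak ≥ ⌈33/6⌉ = 6, so 6 is optimal.

6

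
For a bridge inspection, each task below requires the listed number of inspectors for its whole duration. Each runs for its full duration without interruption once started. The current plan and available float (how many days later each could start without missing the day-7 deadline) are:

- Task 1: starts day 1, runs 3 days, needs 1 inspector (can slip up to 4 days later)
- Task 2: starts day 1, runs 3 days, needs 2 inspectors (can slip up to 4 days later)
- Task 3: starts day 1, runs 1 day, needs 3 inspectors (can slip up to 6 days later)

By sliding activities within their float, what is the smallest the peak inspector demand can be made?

Early-start (Task 1@1, Task 2@1, Task 3@1) gives peak 6: d1:6  d2:3  d3:3  d4:0  d5:0  d6:0  d7:0.
Shift Task 3→4.
Schedule Task 1@1, Task 2@1, Task 3@4: d1:3  d2:3  d3:3  d4:3  d5:0  d6:0  d7:0 — peak 3.

3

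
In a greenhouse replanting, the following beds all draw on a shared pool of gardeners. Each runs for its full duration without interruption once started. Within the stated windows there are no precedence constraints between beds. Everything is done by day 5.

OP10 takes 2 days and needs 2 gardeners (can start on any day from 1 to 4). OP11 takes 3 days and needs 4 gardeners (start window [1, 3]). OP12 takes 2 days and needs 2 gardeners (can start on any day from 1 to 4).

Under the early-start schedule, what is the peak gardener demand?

Early-start schedule: OP10@1, OP11@1, OP12@1.
Load per day: day 1: 8, day 2: 8, day 3: 4, day 4: 0, day 5: 0.
Peak is 8.

8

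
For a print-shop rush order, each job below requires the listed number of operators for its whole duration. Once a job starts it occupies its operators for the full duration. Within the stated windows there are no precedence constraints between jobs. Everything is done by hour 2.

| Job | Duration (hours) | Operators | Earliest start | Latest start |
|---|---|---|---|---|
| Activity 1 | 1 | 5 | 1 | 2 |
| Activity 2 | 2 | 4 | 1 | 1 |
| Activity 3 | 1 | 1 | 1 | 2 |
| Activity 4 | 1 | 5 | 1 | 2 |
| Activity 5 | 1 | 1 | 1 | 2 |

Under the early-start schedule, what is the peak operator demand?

16

Early-start schedule: Activity 1@1, Activity 2@1, Activity 3@1, Activity 4@1, Activity 5@1.
Load per hour: hour 1: 16, hour 2: 4.
Peak is 16.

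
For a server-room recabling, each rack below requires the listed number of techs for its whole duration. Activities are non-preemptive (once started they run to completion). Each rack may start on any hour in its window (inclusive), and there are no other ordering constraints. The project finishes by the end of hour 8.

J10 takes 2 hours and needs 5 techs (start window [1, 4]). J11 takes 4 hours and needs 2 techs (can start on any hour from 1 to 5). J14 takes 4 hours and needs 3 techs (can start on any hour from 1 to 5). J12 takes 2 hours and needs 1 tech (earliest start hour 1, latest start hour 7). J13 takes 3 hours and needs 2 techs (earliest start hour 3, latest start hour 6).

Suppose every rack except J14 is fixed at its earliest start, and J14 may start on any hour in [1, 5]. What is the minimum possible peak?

8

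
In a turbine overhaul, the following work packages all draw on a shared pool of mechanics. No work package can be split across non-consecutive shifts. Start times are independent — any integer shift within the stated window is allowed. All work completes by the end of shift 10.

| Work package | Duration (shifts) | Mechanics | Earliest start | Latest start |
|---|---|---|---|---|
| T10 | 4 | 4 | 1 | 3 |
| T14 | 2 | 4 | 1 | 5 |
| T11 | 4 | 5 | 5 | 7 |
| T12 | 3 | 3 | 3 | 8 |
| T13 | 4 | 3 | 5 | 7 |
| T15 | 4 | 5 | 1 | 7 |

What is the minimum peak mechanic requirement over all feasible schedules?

Early-start (T10@1, T14@1, T11@5, T12@3, T13@5, T15@1) gives peak 13: s1:13  s2:13  s3:12  s4:12  s5:11  s6:8  s7:8  s8:8  s9:0  s10:0.
Shift T12→7, T13→7, T15→3.
Schedule T10@1, T14@1, T11@5, T12@7, T13@7, T15@3: s1:8  s2:8  s3:9  s4:9  s5:10  s6:10  s7:11  s8:11  s9:6  s10:3 — peak 11.

11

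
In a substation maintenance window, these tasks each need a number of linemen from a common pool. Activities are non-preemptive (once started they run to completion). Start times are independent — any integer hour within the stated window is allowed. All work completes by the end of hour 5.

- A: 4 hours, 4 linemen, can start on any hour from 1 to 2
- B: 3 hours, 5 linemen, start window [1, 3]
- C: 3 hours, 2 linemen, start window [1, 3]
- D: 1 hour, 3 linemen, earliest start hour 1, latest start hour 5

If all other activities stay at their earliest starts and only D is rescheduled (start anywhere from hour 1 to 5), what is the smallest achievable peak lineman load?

D@1: h1:14  h2:11  h3:11  h4:4  h5:0 → peak 14
D@2: h1:11  h2:14  h3:11  h4:4  h5:0 → peak 14
D@3: h1:11  h2:11  h3:14  h4:4  h5:0 → peak 14
D@4: h1:11  h2:11  h3:11  h4:7  h5:0 → peak 11
D@5: h1:11  h2:11  h3:11  h4:4  h5:3 → peak 11
Best is D@4, peak 11.

11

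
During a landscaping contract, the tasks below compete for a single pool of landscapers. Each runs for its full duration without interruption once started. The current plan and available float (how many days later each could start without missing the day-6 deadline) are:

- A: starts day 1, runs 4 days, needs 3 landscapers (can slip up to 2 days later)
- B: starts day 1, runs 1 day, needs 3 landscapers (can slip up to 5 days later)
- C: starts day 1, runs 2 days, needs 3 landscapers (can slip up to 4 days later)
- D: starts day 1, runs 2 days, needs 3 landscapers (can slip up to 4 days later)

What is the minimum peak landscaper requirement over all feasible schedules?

Early-start (A@1, B@1, C@1, D@1) gives peak 12: d1:12  d2:9  d3:3  d4:3  d5:0  d6:0.
Shift C→2, D→4.
Schedule A@1, B@1, C@2, D@4: d1:6  d2:6  d3:6  d4:6  d5:3  d6:0 — peak 6.

6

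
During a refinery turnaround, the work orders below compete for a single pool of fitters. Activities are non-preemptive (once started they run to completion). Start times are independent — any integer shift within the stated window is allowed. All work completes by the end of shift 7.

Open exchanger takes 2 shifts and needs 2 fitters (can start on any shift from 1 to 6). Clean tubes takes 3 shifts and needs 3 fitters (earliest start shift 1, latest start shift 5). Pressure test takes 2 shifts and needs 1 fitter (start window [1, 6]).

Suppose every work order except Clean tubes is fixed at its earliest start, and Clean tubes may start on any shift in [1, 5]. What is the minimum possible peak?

Clean tubes@1: s1:6  s2:6  s3:3  s4:0  s5:0  s6:0  s7:0 → peak 6
Clean tubes@2: s1:3  s2:6  s3:3  s4:3  s5:0  s6:0  s7:0 → peak 6
Clean tubes@3: s1:3  s2:3  s3:3  s4:3  s5:3  s6:0  s7:0 → peak 3
Clean tubes@4: s1:3  s2:3  s3:0  s4:3  s5:3  s6:3  s7:0 → peak 3
Clean tubes@5: s1:3  s2:3  s3:0  s4:0  s5:3  s6:3  s7:3 → peak 3
Best is Clean tubes@3, peak 3.

3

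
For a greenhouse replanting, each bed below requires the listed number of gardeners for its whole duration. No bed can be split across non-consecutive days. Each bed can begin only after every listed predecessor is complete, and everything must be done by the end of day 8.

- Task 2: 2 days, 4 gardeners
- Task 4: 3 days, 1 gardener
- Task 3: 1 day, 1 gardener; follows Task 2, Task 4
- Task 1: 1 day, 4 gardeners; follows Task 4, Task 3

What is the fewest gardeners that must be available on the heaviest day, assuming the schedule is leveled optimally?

4

Early-start (Task 2@1, Task 4@1, Task 3@4, Task 1@5) gives peak 5: d1:5  d2:5  d3:1  d4:1  d5:4  d6:0  d7:0  d8:0.
Shift Task 4→3, Task 3→6, Task 1→7.
Schedule Task 2@1, Task 4@3, Task 3@6, Task 1@7: d1:4  d2:4  d3:1  d4:1  d5:1  d6:1  d7:4  d8:0 — peak 4.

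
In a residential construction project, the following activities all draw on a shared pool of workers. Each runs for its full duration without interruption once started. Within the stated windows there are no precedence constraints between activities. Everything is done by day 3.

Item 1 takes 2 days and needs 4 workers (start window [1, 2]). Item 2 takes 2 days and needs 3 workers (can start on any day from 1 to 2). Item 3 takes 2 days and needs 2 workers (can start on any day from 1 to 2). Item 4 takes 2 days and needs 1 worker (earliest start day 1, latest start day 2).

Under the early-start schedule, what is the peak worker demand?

10

Early-start schedule: Item 1@1, Item 2@1, Item 3@1, Item 4@1.
Load per day: day 1: 10, day 2: 10, day 3: 0.
Peak is 10.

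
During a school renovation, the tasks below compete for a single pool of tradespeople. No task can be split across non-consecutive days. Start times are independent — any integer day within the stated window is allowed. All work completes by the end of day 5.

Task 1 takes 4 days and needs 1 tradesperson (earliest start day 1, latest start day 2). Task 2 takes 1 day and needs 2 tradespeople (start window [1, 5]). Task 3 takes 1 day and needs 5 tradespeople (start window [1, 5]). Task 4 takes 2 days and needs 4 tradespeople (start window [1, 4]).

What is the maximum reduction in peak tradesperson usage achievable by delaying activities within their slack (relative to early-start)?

Early-start peak: d1:12  d2:5  d3:1  d4:1  d5:0 ⇒ 12.
Leveled (Task 1@1, Task 2@1, Task 3@5, Task 4@2): d1:3  d2:5  d3:5  d4:1  d5:5 ⇒ 5.
Reduction 12 − 5 = 7.

7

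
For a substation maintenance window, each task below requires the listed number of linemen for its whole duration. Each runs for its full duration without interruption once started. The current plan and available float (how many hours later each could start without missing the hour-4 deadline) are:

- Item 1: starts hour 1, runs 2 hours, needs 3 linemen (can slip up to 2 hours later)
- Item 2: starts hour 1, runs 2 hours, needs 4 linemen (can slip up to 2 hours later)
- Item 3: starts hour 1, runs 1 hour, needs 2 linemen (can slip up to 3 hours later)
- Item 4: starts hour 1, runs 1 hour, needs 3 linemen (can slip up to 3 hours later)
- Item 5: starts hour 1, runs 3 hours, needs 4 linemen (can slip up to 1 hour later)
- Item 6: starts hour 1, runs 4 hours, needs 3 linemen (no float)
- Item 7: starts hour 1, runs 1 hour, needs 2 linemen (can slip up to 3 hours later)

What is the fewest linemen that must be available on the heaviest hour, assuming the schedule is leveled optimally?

12

Early-start (Item 1@1, Item 2@1, Item 3@1, Item 4@1, Item 5@1, Item 6@1, Item 7@1) gives peak 21: h1:21  h2:14  h3:7  h4:3.
Shift Item 2→3, Item 5→2, Item 7→2.
Schedule Item 1@1, Item 2@3, Item 3@1, Item 4@1, Item 5@2, Item 6@1, Item 7@2: h1:11  h2:12  h3:11  h4:11 — peak 12.
Total lineman-hours = 45 over 4 hours ⇒ peak ≥ ⌈45/4⌉ = 12, so 12 is optimal.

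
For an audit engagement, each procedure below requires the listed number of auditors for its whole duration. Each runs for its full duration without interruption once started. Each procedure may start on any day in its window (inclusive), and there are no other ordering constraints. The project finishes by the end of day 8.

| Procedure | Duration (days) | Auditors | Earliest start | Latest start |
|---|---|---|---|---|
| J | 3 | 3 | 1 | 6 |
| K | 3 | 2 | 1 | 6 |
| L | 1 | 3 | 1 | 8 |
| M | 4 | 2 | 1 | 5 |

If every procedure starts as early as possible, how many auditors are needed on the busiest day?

10

Early-start schedule: J@1, K@1, L@1, M@1.
Load per day: day 1: 10, day 2: 7, day 3: 7, day 4: 2, day 5: 0, day 6: 0, day 7: 0, day 8: 0.
Peak is 10.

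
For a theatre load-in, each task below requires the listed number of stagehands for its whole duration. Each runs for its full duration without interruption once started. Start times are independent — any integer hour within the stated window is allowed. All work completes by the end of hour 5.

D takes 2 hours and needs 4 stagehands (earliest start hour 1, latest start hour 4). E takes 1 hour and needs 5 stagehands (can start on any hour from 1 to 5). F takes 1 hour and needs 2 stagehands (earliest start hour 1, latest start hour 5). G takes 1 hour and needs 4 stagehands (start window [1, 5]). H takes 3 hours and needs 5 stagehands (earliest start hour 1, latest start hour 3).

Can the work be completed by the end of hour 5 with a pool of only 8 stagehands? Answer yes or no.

no

The minimum achievable peak is 9; 8 < 9, so no feasible schedule stays within the cap.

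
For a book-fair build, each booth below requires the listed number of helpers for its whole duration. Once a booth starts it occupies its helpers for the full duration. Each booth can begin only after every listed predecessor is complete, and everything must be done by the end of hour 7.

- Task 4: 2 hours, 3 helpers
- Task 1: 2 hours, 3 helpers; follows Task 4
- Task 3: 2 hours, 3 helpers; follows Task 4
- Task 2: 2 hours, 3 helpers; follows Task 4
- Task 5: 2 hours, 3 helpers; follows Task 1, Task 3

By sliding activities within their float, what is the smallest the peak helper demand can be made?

Early-start (Task 4@1, Task 1@3, Task 3@3, Task 2@3, Task 5@5) gives peak 9: h1:3  h2:3  h3:9  h4:9  h5:3  h6:3  h7:0.
Shift Task 2→5.
Schedule Task 4@1, Task 1@3, Task 3@3, Task 2@5, Task 5@5: h1:3  h2:3  h3:6  h4:6  h5:6  h6:6  h7:0 — peak 6.
No arrangement of the 23 feasible schedules does better.

6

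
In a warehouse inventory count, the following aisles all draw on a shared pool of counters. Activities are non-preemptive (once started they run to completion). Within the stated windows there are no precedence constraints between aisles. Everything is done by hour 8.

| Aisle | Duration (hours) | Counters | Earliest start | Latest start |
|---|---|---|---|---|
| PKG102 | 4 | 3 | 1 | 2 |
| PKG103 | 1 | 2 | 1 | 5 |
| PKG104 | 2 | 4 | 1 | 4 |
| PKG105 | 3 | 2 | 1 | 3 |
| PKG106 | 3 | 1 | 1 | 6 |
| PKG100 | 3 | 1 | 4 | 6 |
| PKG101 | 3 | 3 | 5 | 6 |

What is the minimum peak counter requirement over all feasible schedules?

Early-start (PKG102@1, PKG103@1, PKG104@1, PKG105@1, PKG106@1, PKG100@4, PKG101@5) gives peak 12: h1:12  h2:10  h3:6  h4:4  h5:4  h6:4  h7:3  h8:0.
Shift PKG104→4, PKG106→5, PKG100→5, PKG101→6.
Schedule PKG102@1, PKG103@1, PKG104@4, PKG105@1, PKG106@5, PKG100@5, PKG101@6: h1:7  h2:5  h3:5  h4:7  h5:6  h6:5  h7:5  h8:3 — peak 7.

7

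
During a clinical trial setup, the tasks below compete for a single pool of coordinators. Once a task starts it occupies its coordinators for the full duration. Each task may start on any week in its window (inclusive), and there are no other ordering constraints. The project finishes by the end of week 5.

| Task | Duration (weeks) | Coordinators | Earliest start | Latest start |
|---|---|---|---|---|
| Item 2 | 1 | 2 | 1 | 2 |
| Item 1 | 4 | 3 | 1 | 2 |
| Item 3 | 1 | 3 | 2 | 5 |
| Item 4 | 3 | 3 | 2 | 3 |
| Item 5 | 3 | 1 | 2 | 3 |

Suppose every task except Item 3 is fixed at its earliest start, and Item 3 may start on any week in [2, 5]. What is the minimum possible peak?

7

Item 3@2: w1:5  w2:10  w3:7  w4:7  w5:0 → peak 10
Item 3@3: w1:5  w2:7  w3:10  w4:7  w5:0 → peak 10
Item 3@4: w1:5  w2:7  w3:7  w4:10  w5:0 → peak 10
Item 3@5: w1:5  w2:7  w3:7  w4:7  w5:3 → peak 7
Best is Item 3@5, peak 7.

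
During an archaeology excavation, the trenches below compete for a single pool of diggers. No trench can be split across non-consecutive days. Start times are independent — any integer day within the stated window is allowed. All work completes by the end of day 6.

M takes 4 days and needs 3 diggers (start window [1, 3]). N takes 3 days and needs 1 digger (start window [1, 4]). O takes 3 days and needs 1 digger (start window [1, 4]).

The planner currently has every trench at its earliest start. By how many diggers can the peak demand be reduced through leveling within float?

1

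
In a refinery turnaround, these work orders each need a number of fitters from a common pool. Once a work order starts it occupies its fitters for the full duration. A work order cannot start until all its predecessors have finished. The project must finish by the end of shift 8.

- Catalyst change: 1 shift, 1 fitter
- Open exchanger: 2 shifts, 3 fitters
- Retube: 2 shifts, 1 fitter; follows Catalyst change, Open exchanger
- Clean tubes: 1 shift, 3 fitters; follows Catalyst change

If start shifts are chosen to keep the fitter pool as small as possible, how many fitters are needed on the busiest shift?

Early-start (Catalyst change@1, Open exchanger@1, Retube@3, Clean tubes@2) gives peak 6: s1:4  s2:6  s3:1  s4:1  s5:0  s6:0  s7:0  s8:0.
Shift Open exchanger→2, Retube→4, Clean tubes→6.
Schedule Catalyst change@1, Open exchanger@2, Retube@4, Clean tubes@6: s1:1  s2:3  s3:3  s4:1  s5:1  s6:3  s7:0  s8:0 — peak 3.

3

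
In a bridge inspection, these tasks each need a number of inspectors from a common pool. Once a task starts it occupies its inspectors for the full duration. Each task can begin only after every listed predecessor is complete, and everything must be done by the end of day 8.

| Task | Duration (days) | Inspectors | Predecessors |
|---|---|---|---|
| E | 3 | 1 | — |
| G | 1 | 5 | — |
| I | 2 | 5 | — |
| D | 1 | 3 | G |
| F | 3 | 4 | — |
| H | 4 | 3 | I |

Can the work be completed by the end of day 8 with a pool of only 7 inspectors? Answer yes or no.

yes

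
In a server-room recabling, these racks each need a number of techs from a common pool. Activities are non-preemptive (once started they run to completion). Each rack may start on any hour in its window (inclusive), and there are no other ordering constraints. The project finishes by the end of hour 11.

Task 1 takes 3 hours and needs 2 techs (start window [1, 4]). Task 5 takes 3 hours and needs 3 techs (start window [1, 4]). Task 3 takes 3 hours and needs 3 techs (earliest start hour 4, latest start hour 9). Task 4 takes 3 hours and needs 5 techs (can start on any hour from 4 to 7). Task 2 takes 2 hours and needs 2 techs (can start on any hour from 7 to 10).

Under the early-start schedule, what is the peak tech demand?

8

Early-start schedule: Task 1@1, Task 5@1, Task 3@4, Task 4@4, Task 2@7.
Load per hour: hour 1: 5, hour 2: 5, hour 3: 5, hour 4: 8, hour 5: 8, hour 6: 8, hour 7: 2, hour 8: 2, hour 9: 0, hour 10: 0, hour 11: 0.
Peak is 8.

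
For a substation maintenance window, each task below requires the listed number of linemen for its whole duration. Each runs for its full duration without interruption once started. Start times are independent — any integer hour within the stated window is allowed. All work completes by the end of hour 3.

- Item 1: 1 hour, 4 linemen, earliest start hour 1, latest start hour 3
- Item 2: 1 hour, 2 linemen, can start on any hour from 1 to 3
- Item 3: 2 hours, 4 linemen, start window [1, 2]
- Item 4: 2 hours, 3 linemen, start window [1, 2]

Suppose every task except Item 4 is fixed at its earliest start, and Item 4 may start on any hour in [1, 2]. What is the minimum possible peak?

10

Item 4@1: h1:13  h2:7  h3:0 → peak 13
Item 4@2: h1:10  h2:7  h3:3 → peak 10
Best is Item 4@2, peak 10.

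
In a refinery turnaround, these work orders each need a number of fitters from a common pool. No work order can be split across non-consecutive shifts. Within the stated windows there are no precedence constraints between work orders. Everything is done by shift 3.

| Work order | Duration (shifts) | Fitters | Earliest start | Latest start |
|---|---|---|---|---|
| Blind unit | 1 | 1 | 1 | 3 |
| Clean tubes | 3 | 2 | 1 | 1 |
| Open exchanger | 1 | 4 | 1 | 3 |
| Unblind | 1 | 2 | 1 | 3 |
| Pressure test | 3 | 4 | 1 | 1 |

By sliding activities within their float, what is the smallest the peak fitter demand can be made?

10

Early-start (Blind unit@1, Clean tubes@1, Open exchanger@1, Unblind@1, Pressure test@1) gives peak 13: s1:13  s2:6  s3:6.
Shift Open exchanger→2.
Schedule Blind unit@1, Clean tubes@1, Open exchanger@2, Unblind@1, Pressure test@1: s1:9  s2:10  s3:6 — peak 10.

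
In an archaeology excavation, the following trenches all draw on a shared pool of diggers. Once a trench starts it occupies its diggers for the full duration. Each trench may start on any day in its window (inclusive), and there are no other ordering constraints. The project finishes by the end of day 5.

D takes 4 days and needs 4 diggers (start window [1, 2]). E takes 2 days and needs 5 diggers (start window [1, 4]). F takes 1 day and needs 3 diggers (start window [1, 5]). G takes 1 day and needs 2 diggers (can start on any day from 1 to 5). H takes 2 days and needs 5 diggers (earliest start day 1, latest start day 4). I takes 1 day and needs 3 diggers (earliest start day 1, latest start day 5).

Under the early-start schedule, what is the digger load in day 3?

4

At early start, day 3 has: D.
Demand: 4 = 4.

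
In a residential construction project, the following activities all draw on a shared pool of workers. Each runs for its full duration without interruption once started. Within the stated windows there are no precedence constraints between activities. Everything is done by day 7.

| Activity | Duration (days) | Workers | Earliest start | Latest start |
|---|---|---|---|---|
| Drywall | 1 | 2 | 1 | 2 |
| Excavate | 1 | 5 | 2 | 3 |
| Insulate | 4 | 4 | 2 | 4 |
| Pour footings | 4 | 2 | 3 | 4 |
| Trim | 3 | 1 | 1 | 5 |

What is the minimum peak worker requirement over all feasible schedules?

6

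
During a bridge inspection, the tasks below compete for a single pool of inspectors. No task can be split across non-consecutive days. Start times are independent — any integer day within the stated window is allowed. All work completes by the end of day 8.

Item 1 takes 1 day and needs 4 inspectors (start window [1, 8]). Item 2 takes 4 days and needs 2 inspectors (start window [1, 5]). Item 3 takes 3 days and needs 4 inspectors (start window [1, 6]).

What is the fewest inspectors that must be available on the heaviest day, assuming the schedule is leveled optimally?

Early-start (Item 1@1, Item 2@1, Item 3@1) gives peak 10: d1:10  d2:6  d3:6  d4:2  d5:0  d6:0  d7:0  d8:0.
Shift Item 2→2, Item 3→6.
Schedule Item 1@1, Item 2@2, Item 3@6: d1:4  d2:2  d3:2  d4:2  d5:2  d6:4  d7:4  d8:4 — peak 4.

4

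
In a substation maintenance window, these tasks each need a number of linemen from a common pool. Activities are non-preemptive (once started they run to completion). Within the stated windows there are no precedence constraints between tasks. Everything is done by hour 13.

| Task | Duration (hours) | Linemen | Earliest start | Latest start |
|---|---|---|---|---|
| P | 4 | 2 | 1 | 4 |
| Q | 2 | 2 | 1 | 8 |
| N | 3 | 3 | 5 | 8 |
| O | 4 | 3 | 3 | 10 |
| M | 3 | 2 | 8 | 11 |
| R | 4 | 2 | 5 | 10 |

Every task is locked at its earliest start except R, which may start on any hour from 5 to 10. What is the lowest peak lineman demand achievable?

6

R@5: h1:4  h2:4  h3:5  h4:5  h5:8  h6:8  h7:5  h8:4  h9:2  h10:2  h11:0  h12:0  h13:0 → peak 8
R@6: h1:4  h2:4  h3:5  h4:5  h5:6  h6:8  h7:5  h8:4  h9:4  h10:2  h11:0  h12:0  h13:0 → peak 8
R@7: h1:4  h2:4  h3:5  h4:5  h5:6  h6:6  h7:5  h8:4  h9:4  h10:4  h11:0  h12:0  h13:0 → peak 6
R@8: h1:4  h2:4  h3:5  h4:5  h5:6  h6:6  h7:3  h8:4  h9:4  h10:4  h11:2  h12:0  h13:0 → peak 6
R@9: h1:4  h2:4  h3:5  h4:5  h5:6  h6:6  h7:3  h8:2  h9:4  h10:4  h11:2  h12:2  h13:0 → peak 6
R@10: h1:4  h2:4  h3:5  h4:5  h5:6  h6:6  h7:3  h8:2  h9:2  h10:4  h11:2  h12:2  h13:2 → peak 6
Best is R@7, peak 6.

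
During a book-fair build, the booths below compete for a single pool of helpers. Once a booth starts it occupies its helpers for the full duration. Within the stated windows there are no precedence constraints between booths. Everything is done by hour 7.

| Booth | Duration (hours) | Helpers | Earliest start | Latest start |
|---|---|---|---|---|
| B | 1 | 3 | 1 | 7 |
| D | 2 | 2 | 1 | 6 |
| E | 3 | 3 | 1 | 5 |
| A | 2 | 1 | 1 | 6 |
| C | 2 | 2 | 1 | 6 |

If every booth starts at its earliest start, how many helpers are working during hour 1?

At early start, hour 1 has: B, D, E, A, C.
Demand: 3 + 2 + 3 + 1 + 2 = 11.

11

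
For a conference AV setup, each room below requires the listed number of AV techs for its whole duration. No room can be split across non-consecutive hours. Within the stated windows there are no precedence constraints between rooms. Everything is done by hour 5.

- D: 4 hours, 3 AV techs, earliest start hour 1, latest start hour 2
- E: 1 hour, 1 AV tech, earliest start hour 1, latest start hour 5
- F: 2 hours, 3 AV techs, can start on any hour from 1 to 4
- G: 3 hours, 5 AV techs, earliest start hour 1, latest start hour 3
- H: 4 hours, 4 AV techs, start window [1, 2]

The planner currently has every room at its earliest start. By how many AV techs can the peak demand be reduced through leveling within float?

4

Early-start peak: h1:16  h2:15  h3:12  h4:7  h5:0 ⇒ 16.
Leveled (D@1, E@1, F@1, G@3, H@1): h1:11  h2:10  h3:12  h4:12  h5:5 ⇒ 12.
Reduction 16 − 12 = 4.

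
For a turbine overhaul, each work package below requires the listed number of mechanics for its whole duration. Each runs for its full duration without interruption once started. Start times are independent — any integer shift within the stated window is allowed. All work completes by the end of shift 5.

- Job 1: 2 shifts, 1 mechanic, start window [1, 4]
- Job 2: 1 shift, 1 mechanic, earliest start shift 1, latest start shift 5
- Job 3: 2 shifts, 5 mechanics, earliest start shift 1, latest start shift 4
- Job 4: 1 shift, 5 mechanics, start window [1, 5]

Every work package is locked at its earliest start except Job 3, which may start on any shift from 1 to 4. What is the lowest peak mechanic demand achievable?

7

Job 3@1: s1:12  s2:6  s3:0  s4:0  s5:0 → peak 12
Job 3@2: s1:7  s2:6  s3:5  s4:0  s5:0 → peak 7
Job 3@3: s1:7  s2:1  s3:5  s4:5  s5:0 → peak 7
Job 3@4: s1:7  s2:1  s3:0  s4:5  s5:5 → peak 7
Best is Job 3@2, peak 7.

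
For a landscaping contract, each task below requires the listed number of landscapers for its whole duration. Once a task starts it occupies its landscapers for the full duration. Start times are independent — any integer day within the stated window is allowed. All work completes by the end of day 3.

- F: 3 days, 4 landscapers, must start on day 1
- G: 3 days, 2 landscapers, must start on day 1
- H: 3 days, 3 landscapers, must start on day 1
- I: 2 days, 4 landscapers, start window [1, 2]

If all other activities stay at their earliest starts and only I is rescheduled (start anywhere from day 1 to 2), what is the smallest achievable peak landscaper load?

I@1: d1:13  d2:13  d3:9 → peak 13
I@2: d1:9  d2:13  d3:13 → peak 13
Best is I@1, peak 13.

13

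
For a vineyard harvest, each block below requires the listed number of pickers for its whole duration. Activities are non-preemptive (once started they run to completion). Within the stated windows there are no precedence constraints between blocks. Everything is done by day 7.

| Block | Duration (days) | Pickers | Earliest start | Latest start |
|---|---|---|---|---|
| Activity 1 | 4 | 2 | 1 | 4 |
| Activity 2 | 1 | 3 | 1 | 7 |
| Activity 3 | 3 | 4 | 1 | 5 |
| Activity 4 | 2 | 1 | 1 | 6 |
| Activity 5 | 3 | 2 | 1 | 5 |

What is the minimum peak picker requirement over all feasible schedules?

5

Early-start (Activity 1@1, Activity 2@1, Activity 3@1, Activity 4@1, Activity 5@1) gives peak 12: d1:12  d2:9  d3:8  d4:2  d5:0  d6:0  d7:0.
Shift Activity 3→5, Activity 4→2, Activity 5→2.
Schedule Activity 1@1, Activity 2@1, Activity 3@5, Activity 4@2, Activity 5@2: d1:5  d2:5  d3:5  d4:4  d5:4  d6:4  d7:4 — peak 5.
Total picker-days = 31 over 7 days ⇒ peak ≥ ⌈31/7⌉ = 5, so 5 is optimal.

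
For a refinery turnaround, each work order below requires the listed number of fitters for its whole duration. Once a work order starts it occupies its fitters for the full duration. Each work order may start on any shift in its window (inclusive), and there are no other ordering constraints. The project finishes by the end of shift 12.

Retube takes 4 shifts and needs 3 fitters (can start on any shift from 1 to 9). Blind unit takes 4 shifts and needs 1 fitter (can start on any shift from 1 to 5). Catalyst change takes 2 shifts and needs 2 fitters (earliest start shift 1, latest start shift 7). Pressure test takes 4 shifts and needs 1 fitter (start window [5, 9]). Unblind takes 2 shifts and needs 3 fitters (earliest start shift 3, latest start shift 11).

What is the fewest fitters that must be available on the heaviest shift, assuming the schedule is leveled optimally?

3

Early-start (Retube@1, Blind unit@1, Catalyst change@1, Pressure test@5, Unblind@3) gives peak 7: s1:6  s2:6  s3:7  s4:7  s5:1  s6:1  s7:1  s8:1  s9:0  s10:0  s11:0  s12:0.
Shift Blind unit→5, Catalyst change→5, Pressure test→7, Unblind→11.
Schedule Retube@1, Blind unit@5, Catalyst change@5, Pressure test@7, Unblind@11: s1:3  s2:3  s3:3  s4:3  s5:3  s6:3  s7:2  s8:2  s9:1  s10:1  s11:3  s12:3 — peak 3.
Total fitter-shifts = 30 over 12 shifts ⇒ peak ≥ ⌈30/12⌉ = 3, so 3 is optimal.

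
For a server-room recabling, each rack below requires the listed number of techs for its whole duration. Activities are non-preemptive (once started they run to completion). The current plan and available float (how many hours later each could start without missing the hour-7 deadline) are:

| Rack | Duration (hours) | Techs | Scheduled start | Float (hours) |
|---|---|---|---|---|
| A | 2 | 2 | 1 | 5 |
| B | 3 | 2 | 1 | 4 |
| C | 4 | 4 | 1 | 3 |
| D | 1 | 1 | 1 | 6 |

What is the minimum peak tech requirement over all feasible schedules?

4

Early-start (A@1, B@1, C@1, D@1) gives peak 9: h1:9  h2:8  h3:6  h4:4  h5:0  h6:0  h7:0.
Shift C→4, D→3.
Schedule A@1, B@1, C@4, D@3: h1:4  h2:4  h3:3  h4:4  h5:4  h6:4  h7:4 — peak 4.
Total tech-hours = 27 over 7 hours ⇒ peak ≥ ⌈27/7⌉ = 4, so 4 is optimal.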